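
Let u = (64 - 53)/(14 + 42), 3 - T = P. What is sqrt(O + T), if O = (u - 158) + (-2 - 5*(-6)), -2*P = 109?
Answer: I*sqrt(56686)/28 ≈ 8.5031*I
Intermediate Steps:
P = -109/2 (P = -1/2*109 = -109/2 ≈ -54.500)
T = 115/2 (T = 3 - 1*(-109/2) = 3 + 109/2 = 115/2 ≈ 57.500)
u = 11/56 ≈ 0.19643
O = -7269/56 (O = (11/56 - 158) + (-2 - 5*(-6)) = -8837/56 + (-2 + 30) = -8837/56 + 28 = -7269/56 ≈ -129.80)
sqrt(O + T) = sqrt(-7269/56 + 115/2) = sqrt(-4049/56) = I*sqrt(56686)/28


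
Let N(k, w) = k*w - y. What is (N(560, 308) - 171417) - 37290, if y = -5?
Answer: -36222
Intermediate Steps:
N(k, w) = 5 + k*w (N(k, w) = k*w - 1*(-5) = k*w + 5 = 5 + k*w)
(N(560, 308) - 171417) - 37290 = ((5 + 560*308) - 171417) - 37290 = ((5 + 172480) - 171417) - 37290 = (172485 - 171417) - 37290 = 1068 - 37290 = -36222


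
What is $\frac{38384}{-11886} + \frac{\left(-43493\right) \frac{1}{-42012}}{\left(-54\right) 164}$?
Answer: $- \frac{2380266945041}{737047436832} \approx -3.2295$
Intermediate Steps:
$\frac{38384}{-11886} + \frac{\left(-43493\right) \frac{1}{-42012}}{\left(-54\right) 164} = 38384 \left(- \frac{1}{11886}\right) + \frac{\left(-43493\right) \left(- \frac{1}{42012}\right)}{-8856} = - \frac{19192}{5943} + \frac{43493}{42012} \left(- \frac{1}{8856}\right) = - \frac{19192}{5943} - \frac{43493}{372058272} = - \frac{2380266945041}{737047436832}$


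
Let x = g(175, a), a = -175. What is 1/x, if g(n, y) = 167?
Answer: 1/167 ≈ 0.0059880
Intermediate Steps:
x = 167
1/x = 1/167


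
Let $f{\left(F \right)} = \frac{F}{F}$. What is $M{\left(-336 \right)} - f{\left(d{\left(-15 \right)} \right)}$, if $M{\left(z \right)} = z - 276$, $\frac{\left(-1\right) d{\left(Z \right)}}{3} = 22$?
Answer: $-613$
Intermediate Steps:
$d{\left(Z \right)} = -66$ ($d{\left(Z \right)} = \left(-3\right) 22 = -66$)
$M{\left(z \right)} = -276 + z$
$f{\left(F \right)} = 1$
$M{\left(-336 \right)} - f{\left(d{\left(-15 \right)} \right)} = \left(-276 - 336\right) - 1 = -612 - 1 = -613$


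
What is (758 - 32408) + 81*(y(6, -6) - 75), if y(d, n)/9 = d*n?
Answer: -63969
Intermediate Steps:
y(d, n) = 9*d*n (y(d, n) = 9*(d*n) = 9*d*n)
(758 - 32408) + 81*(y(6, -6) - 75) = (758 - 32408) + 81*(9*6*(-6) - 75) = -31650 + 81*(-324 - 75) = -31650 + 81*(-399) = -31650 - 32319 = -63969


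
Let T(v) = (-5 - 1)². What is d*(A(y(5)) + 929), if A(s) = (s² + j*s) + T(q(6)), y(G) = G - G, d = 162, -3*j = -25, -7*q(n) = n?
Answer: 156330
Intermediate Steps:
q(n) = -n/7
j = 25/3 (j = -⅓*(-25) = 25/3 ≈ 8.3333)
T(v) = 36 (T(v) = (-6)² = 36)
y(G) = 0
A(s) = 36 + s² + 25*s/3 (A(s) = (s² + 25*s/3) + 36 = 36 + s² + 25*s/3)
d*(A(y(5)) + 929) = 162*((36 + 0² + (25/3)*0) + 929) = 162*((36 + 0 + 0) + 929) = 162*(36 + 929) = 162*965 = 156330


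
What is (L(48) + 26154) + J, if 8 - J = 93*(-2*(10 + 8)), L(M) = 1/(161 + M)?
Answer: 6167591/209 ≈ 29510.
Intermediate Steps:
J = 3356 (J = 8 - 93*(-2*(10 + 8)) = 8 - 93*(-2*18) = 8 - 93*(-36) = 8 - 1*(-3348) = 8 + 3348 = 3356)
(L(48) + 26154) + J = (1/(161 + 48) + 26154) + 3356 = (1/209 + 26154) + 3356 = 5466187/209 + 3356 = 6167591/209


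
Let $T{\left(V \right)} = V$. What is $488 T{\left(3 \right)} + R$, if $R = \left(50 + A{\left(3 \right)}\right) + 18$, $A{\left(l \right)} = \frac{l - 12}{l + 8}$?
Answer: $\frac{16843}{11} \approx 1531.2$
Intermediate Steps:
$A{\left(l \right)} = \frac{-12 + l}{8 + l}$
$R = \frac{739}{11}$ ($R = \left(50 + \frac{-12 + 3}{8 + 3}\right) + 18 = \left(50 + \frac{1}{11} \left(-9\right)\right) + 18 = \left(50 - \frac{9}{11}\right) + 18 = \frac{541}{11} + 18 = \frac{739}{11} \approx 67.182$)
$488 T{\left(3 \right)} + R = 488 \cdot 3 + \frac{739}{11} = 1464 + \frac{739}{11} = \frac{16843}{11}$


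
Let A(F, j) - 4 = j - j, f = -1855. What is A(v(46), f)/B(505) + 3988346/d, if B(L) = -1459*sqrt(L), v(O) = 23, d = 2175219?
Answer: 3988346/2175219 - 4*sqrt(505)/736795 ≈ 1.8334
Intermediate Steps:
A(F, j) = 4 (A(F, j) = 4 + (j - j) = 4 + 0 = 4)
A(v(46), f)/B(505) + 3988346/d = 4/((-1459*sqrt(505))) + 3988346/2175219 = 4*(-sqrt(505)/736795) + 3988346*(1/2175219) = -4*sqrt(505)/736795 + 3988346/2175219 = 3988346/2175219 - 4*sqrt(505)/736795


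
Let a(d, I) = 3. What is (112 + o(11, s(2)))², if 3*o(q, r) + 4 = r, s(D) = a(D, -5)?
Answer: 112225/9 ≈ 12469.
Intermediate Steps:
s(D) = 3
o(q, r) = -4/3 + r/3
(112 + o(11, s(2)))² = (112 + (-4/3 + (⅓)*3))² = (112 + (-4/3 + 1))² = (112 - ⅓)² = (335/3)² = 112225/9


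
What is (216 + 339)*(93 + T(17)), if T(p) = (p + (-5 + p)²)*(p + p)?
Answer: 3089685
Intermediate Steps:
T(p) = 2*p*(p + (-5 + p)²) (T(p) = (p + (-5 + p)²)*(2*p) = 2*p*(p + (-5 + p)²))
(216 + 339)*(93 + T(17)) = (216 + 339)*(93 + 2*17*(17 + (-5 + 17)²)) = 555*(93 + 2*17*(17 + 12²)) = 555*(93 + 2*17*(17 + 144)) = 555*(93 + 2*17*161) = 555*(93 + 5474) = 555*5567 = 3089685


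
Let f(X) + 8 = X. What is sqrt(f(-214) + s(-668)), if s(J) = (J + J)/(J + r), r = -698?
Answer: I*sqrt(103104314)/683 ≈ 14.867*I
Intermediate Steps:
f(X) = -8 + X
s(J) = 2*J/(-698 + J) (s(J) = (J + J)/(J - 698) = (2*J)/(-698 + J) = 2*J/(-698 + J))
sqrt(f(-214) + s(-668)) = sqrt((-8 - 214) + 2*(-668)/(-698 - 668)) = sqrt(-222 + 2*(-668)/(-1366)) = sqrt(-222 + 2*(-668)*(-1/1366)) = sqrt(-222 + 668/683) = sqrt(-150958/683) = I*sqrt(103104314)/683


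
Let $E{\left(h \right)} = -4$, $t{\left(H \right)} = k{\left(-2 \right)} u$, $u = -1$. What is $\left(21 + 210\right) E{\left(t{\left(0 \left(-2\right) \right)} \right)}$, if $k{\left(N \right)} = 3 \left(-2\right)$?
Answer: $-924$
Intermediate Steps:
$k{\left(N \right)} = -6$
$t{\left(H \right)} = 6$ ($t{\left(H \right)} = \left(-6\right) \left(-1\right) = 6$)
$\left(21 + 210\right) E{\left(t{\left(0 \left(-2\right) \right)} \right)} = \left(21 + 210\right) \left(-4\right) = 231 \left(-4\right) = -924$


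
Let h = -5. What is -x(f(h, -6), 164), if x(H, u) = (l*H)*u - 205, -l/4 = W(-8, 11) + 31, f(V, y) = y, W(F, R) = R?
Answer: -165107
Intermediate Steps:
l = -168 (l = -4*(11 + 31) = -4*42 = -168)
x(H, u) = -205 - 168*H*u (x(H, u) = (-168*H)*u - 205 = -168*H*u - 205 = -205 - 168*H*u)
-x(f(h, -6), 164) = -(-205 - 168*(-6)*164) = -(-205 + 165312) = -1*165107 = -165107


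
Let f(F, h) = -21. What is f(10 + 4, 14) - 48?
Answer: -69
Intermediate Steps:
f(10 + 4, 14) - 48 = -21 - 48 = -69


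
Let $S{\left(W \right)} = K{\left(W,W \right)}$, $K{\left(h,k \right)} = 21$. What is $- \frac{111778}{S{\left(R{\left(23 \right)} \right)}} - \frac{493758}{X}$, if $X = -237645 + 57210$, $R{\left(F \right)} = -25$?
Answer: $- \frac{6719431504}{1263045} \approx -5320.0$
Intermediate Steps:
$S{\left(W \right)} = 21$
$X = -180435$
$- \frac{111778}{S{\left(R{\left(23 \right)} \right)}} - \frac{493758}{X} = - \frac{111778}{21} - \frac{493758}{-180435} = \left(-111778\right) \frac{1}{21} - - \frac{164586}{60145} = - \frac{111778}{21} + \frac{164586}{60145} = - \frac{6719431504}{1263045}$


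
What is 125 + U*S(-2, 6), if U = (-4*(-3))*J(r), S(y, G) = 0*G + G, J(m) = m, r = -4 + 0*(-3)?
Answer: -163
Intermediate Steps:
r = -4 (r = -4 + 0 = -4)
S(y, G) = G (S(y, G) = 0 + G = G)
U = -48 (U = -4*(-3)*(-4) = 12*(-4) = -48)
125 + U*S(-2, 6) = 125 - 48*6 = 125 - 288 = -163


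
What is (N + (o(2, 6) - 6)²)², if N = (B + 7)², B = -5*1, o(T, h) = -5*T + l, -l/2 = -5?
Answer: 1600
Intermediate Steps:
l = 10 (l = -2*(-5) = 10)
o(T, h) = 10 - 5*T (o(T, h) = -5*T + 10 = 10 - 5*T)
B = -5
N = 4 (N = (-5 + 7)² = 2² = 4)
(N + (o(2, 6) - 6)²)² = (4 + ((10 - 5*2) - 6)²)² = (4 + ((10 - 10) - 6)²)² = (4 + (0 - 6)²)² = (4 + (-6)²)² = (4 + 36)² = 40² = 1600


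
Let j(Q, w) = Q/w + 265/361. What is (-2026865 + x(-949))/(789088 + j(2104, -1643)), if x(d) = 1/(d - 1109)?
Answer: -2474086953848033/963197338575150 ≈ -2.5686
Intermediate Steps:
x(d) = 1/(-1109 + d)
j(Q, w) = 265/361 + Q/w (j(Q, w) = Q/w + 265*(1/361) = Q/w + 265/361 = 265/361 + Q/w)
(-2026865 + x(-949))/(789088 + j(2104, -1643)) = (-2026865 + 1/(-1109 - 949))/(789088 + (265/361 + 2104/(-1643))) = (-2026865 + 1/(-2058))/(789088 + (265/361 + 2104*(-1/1643))) = (-2026865 - 1/2058)/(789088 + (265/361 - 2104/1643)) = -4171288171/(2058*(789088 - 324149/593123)) = -4171288171/(2058*468025917675/593123) = -4171288171/2058*593123/468025917675 = -2474086953848033/963197338575150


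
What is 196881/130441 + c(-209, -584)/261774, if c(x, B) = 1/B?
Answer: 30098382775655/19941300403056 ≈ 1.5093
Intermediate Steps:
196881/130441 + c(-209, -584)/261774 = 196881/130441 + 1/(-584*261774) = 196881*(1/130441) - 1/584*1/261774 = 196881/130441 - 1/152876016 = 30098382775655/19941300403056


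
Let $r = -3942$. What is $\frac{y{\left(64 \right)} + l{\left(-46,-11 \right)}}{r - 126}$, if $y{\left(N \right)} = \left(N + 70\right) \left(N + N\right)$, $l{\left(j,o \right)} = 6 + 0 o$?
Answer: $- \frac{8579}{2034} \approx -4.2178$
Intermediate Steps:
$l{\left(j,o \right)} = 6$ ($l{\left(j,o \right)} = 6 + 0 = 6$)
$y{\left(N \right)} = 2 N \left(70 + N\right)$ ($y{\left(N \right)} = \left(70 + N\right) 2 N = 2 N \left(70 + N\right)$)
$\frac{y{\left(64 \right)} + l{\left(-46,-11 \right)}}{r - 126} = \frac{2 \cdot 64 \left(70 + 64\right) + 6}{-3942 - 126} = \frac{2 \cdot 64 \cdot 134 + 6}{-4068} = \left(17152 + 6\right) \left(- \frac{1}{4068}\right) = 17158 \left(- \frac{1}{4068}\right) = - \frac{8579}{2034}$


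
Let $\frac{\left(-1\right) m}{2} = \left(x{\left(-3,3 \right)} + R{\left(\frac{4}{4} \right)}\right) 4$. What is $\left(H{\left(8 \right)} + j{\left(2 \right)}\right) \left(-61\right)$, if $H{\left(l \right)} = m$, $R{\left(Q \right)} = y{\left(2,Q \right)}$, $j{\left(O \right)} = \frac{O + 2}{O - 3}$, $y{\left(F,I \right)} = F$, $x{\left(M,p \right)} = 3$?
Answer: $2684$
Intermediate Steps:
$j{\left(O \right)} = \frac{2 + O}{-3 + O}$
$R{\left(Q \right)} = 2$
$m = -40$ ($m = - 2 \left(3 + 2\right) 4 = - 2 \cdot 5 \cdot 4 = \left(-2\right) 20 = -40$)
$H{\left(l \right)} = -40$
$\left(H{\left(8 \right)} + j{\left(2 \right)}\right) \left(-61\right) = \left(-40 + \frac{2 + 2}{-3 + 2}\right) \left(-61\right) = \left(-40 + \frac{1}{-1} \cdot 4\right) \left(-61\right) = \left(-40 - 4\right) \left(-61\right) = \left(-44\right) \left(-61\right) = 2684$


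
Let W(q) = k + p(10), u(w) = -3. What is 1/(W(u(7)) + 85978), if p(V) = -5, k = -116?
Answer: 1/85857 ≈ 1.1647e-5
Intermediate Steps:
W(q) = -121 (W(q) = -116 - 5 = -121)
1/(W(u(7)) + 85978) = 1/(-121 + 85978) = 1/85857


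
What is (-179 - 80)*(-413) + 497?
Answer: 107464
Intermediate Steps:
(-179 - 80)*(-413) + 497 = -259*(-413) + 497 = 106967 + 497 = 107464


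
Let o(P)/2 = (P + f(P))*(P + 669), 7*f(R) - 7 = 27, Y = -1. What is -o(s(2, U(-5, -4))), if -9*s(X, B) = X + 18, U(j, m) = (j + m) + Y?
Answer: -1992332/567 ≈ -3513.8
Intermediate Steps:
f(R) = 34/7 (f(R) = 1 + (1/7)*27 = 1 + 27/7 = 34/7)
U(j, m) = -1 + j + m (U(j, m) = (j + m) - 1 = -1 + j + m)
s(X, B) = -2 - X/9 (s(X, B) = -(X + 18)/9 = -(18 + X)/9 = -2 - X/9)
o(P) = 2*(669 + P)*(34/7 + P) (o(P) = 2*((P + 34/7)*(P + 669)) = 2*((34/7 + P)*(669 + P)) = 2*((669 + P)*(34/7 + P)) = 2*(669 + P)*(34/7 + P))
-o(s(2, U(-5, -4))) = -(45492/7 + 2*(-2 - 1/9*2)**2 + 9434*(-2 - 1/9*2)/7) = -(45492/7 + 2*(-2 - 2/9)**2 + 9434*(-2 - 2/9)/7) = -(45492/7 + 2*(-20/9)**2 + (9434/7)*(-20/9)) = -(45492/7 + 2*(400/81) - 188680/63) = -(45492/7 + 800/81 - 188680/63) = -1*1992332/567 = -1992332/567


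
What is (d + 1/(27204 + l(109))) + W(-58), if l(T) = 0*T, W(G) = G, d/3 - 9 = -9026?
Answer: -737473235/27204 ≈ -27109.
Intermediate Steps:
d = -27051 (d = 27 + 3*(-9026) = 27 - 27078 = -27051)
l(T) = 0
(d + 1/(27204 + l(109))) + W(-58) = (-27051 + 1/(27204 + 0)) - 58 = (-27051 + 1/27204) - 58 = -735895403/27204 - 58 = -737473235/27204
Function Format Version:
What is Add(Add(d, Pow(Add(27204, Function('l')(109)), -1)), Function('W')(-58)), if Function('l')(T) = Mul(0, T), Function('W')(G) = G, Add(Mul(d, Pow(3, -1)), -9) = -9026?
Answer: Rational(-737473235, 27204) ≈ -27109.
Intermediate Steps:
d = -27051 (d = Add(27, Mul(3, -9026)) = Add(27, -27078) = -27051)
Function('l')(T) = 0
Add(Add(d, Pow(Add(27204, Function('l')(109)), -1)), Function('W')(-58)) = Add(Add(-27051, Pow(Add(27204, 0), -1)), -58) = Add(Add(-27051, Pow(27204, -1)), -58) = Add(Add(-27051, Rational(1, 27204)), -58) = Add(Rational(-735895403, 27204), -58) = Rational(-737473235, 27204)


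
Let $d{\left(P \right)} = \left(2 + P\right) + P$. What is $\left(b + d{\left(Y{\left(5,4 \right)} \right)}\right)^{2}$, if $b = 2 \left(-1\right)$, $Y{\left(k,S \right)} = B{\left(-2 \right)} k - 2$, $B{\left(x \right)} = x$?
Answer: $576$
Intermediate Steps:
$Y{\left(k,S \right)} = -2 - 2 k$ ($Y{\left(k,S \right)} = - 2 k - 2 = -2 - 2 k$)
$d{\left(P \right)} = 2 + 2 P$
$b = -2$
$\left(b + d{\left(Y{\left(5,4 \right)} \right)}\right)^{2} = \left(-2 + \left(2 + 2 \left(-2 - 10\right)\right)\right)^{2} = \left(-2 + \left(2 + 2 \left(-12\right)\right)\right)^{2} = \left(-2 + \left(2 - 24\right)\right)^{2} = \left(-2 - 22\right)^{2} = \left(-24\right)^{2} = 576$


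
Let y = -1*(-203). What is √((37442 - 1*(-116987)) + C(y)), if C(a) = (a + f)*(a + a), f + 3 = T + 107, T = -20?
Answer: √270951 ≈ 520.53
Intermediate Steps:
f = 84 (f = -3 + (-20 + 107) = -3 + 87 = 84)
y = 203
C(a) = 2*a*(84 + a) (C(a) = (a + 84)*(a + a) = (84 + a)*(2*a) = 2*a*(84 + a))
√((37442 - 1*(-116987)) + C(y)) = √((37442 - 1*(-116987)) + 2*203*(84 + 203)) = √((37442 + 116987) + 2*203*287) = √(154429 + 116522) = √270951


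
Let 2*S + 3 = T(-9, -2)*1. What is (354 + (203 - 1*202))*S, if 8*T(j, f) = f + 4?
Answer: -3905/8 ≈ -488.13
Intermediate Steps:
T(j, f) = 1/2 + f/8 (T(j, f) = (f + 4)/8 = (4 + f)/8 = 1/2 + f/8)
S = -11/8 (S = -3/2 + ((1/2 + (1/8)*(-2))*1)/2 = -3/2 + ((1/2 - 1/4)*1)/2 = -3/2 + ((1/4)*1)/2 = -3/2 + (1/2)*(1/4) = -3/2 + 1/8 = -11/8 ≈ -1.3750)
(354 + (203 - 1*202))*S = (354 + (203 - 1*202))*(-11/8) = (354 + (203 - 202))*(-11/8) = (354 + 1)*(-11/8) = 355*(-11/8) = -3905/8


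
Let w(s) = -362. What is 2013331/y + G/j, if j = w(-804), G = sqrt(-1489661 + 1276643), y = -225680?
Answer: -2013331/225680 - I*sqrt(213018)/362 ≈ -8.9212 - 1.275*I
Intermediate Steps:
G = I*sqrt(213018) (G = sqrt(-213018) = I*sqrt(213018) ≈ 461.54*I)
j = -362
2013331/y + G/j = 2013331/(-225680) + (I*sqrt(213018))/(-362) = 2013331*(-1/225680) + (I*sqrt(213018))*(-1/362) = -2013331/225680 - I*sqrt(213018)/362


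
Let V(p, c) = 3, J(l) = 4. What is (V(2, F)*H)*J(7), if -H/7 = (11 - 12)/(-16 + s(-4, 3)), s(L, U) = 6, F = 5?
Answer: -42/5 ≈ -8.4000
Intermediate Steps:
H = -7/10 (H = -7*(11 - 12)/(-16 + 6) = -(-7)/(-10) = -(-7)*(-1)/10 = -7*1/10 = -7/10 ≈ -0.70000)
(V(2, F)*H)*J(7) = (3*(-7/10))*4 = -21/10*4 = -42/5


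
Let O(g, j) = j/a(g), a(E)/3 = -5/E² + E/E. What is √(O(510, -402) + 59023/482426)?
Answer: I*√84314420388246991784842/25095318094 ≈ 11.571*I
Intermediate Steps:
a(E) = 3 - 15/E² (a(E) = 3*(-5/E² + E/E) = 3*(-5/E² + 1) = 3*(1 - 5/E²) = 3 - 15/E²)
O(g, j) = j/(3 - 15/g²)
√(O(510, -402) + 59023/482426) = √((⅓)*(-402)*510²/(-5 + 510²) + 59023/482426) = √((⅓)*(-402)*260100/(-5 + 260100) + 59023*(1/482426)) = √((⅓)*(-402)*260100/260095 + 59023/482426) = √((⅓)*(-402)*260100*(1/260095) + 59023/482426) = √(-6970680/52019 + 59023/482426) = √(-3359766952243/25095318094) = I*√84314420388246991784842/25095318094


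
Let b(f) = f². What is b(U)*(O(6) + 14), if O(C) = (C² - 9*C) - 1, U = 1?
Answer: -5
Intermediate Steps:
O(C) = -1 + C² - 9*C
b(U)*(O(6) + 14) = 1²*((-1 + 6² - 9*6) + 14) = 1*((-1 + 36 - 54) + 14) = 1*(-19 + 14) = 1*(-5) = -5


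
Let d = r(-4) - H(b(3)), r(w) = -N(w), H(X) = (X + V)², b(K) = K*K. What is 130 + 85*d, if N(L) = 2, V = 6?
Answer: -19165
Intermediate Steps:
b(K) = K²
H(X) = (6 + X)² (H(X) = (X + 6)² = (6 + X)²)
r(w) = -2 (r(w) = -1*2 = -2)
d = -227 (d = -2 - (6 + 3²)² = -2 - (6 + 9)² = -2 - 1*15² = -2 - 1*225 = -2 - 225 = -227)
130 + 85*d = 130 + 85*(-227) = 130 - 19295 = -19165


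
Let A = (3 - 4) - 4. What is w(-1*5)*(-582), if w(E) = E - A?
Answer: 0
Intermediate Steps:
A = -5 (A = -1 - 4 = -5)
w(E) = 5 + E (w(E) = E - 1*(-5) = E + 5 = 5 + E)
w(-1*5)*(-582) = (5 - 1*5)*(-582) = (5 - 5)*(-582) = 0*(-582) = 0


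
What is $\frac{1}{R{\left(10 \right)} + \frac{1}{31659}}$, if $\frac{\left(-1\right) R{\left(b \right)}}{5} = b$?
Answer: $- \frac{31659}{1582949} \approx -0.02$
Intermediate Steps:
$R{\left(b \right)} = - 5 b$
$\frac{1}{R{\left(10 \right)} + \frac{1}{31659}} = \frac{1}{\left(-5\right) 10 + \frac{1}{31659}} = \frac{1}{-50 + \frac{1}{31659}} = \frac{1}{- \frac{1582949}{31659}} = - \frac{31659}{1582949}$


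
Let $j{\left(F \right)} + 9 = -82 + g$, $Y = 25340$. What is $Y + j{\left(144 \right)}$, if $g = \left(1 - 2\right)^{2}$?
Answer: $25250$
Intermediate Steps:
$g = 1$ ($g = \left(-1\right)^{2} = 1$)
$j{\left(F \right)} = -90$ ($j{\left(F \right)} = -9 + \left(-82 + 1\right) = -9 - 81 = -90$)
$Y + j{\left(144 \right)} = 25340 - 90 = 25250$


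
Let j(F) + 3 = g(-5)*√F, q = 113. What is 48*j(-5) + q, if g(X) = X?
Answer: -31 - 240*I*√5 ≈ -31.0 - 536.66*I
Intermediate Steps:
j(F) = -3 - 5*√F
48*j(-5) + q = 48*(-3 - 5*I*√5) + 113 = (-144 - 240*I*√5) + 113 = -31 - 240*I*√5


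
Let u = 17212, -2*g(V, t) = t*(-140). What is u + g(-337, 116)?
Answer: 25332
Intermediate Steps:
g(V, t) = 70*t (g(V, t) = -t*(-140)/2 = -(-70)*t = 70*t)
u + g(-337, 116) = 17212 + 70*116 = 17212 + 8120 = 25332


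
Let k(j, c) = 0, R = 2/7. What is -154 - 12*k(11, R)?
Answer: -154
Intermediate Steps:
R = 2/7 (R = 2*(1/7) = 2/7 ≈ 0.28571)
-154 - 12*k(11, R) = -154 - 12*0 = -154 + 0 = -154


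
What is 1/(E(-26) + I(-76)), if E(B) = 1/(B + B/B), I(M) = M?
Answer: -25/1901 ≈ -0.013151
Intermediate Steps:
E(B) = 1/(1 + B) (E(B) = 1/(B + 1) = 1/(1 + B))
1/(E(-26) + I(-76)) = 1/(1/(1 - 26) - 76) = 1/(1/(-25) - 76) = 1/(-1/25 - 76) = 1/(-1901/25) = -25/1901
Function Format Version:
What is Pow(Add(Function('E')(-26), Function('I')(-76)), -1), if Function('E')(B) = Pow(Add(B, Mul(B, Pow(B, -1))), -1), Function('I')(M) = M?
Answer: Rational(-25, 1901) ≈ -0.013151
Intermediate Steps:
Function('E')(B) = Pow(Add(1, B), -1) (Function('E')(B) = Pow(Add(B, 1), -1) = Pow(Add(1, B), -1))
Pow(Add(Function('E')(-26), Function('I')(-76)), -1) = Pow(Add(Pow(Add(1, -26), -1), -76), -1) = Pow(Add(Pow(-25, -1), -76), -1) = Pow(Add(Rational(-1, 25), -76), -1) = Pow(Rational(-1901, 25), -1) = Rational(-25, 1901)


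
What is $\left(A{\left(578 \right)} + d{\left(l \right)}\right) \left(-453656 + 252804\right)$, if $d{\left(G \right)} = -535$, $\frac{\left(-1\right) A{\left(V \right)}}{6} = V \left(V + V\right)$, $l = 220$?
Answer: $805324730636$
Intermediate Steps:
$A{\left(V \right)} = - 12 V^{2}$ ($A{\left(V \right)} = - 6 V \left(V + V\right) = - 6 V 2 V = - 6 \cdot 2 V^{2} = - 12 V^{2}$)
$\left(A{\left(578 \right)} + d{\left(l \right)}\right) \left(-453656 + 252804\right) = \left(- 12 \cdot 578^{2} - 535\right) \left(-453656 + 252804\right) = \left(\left(-12\right) 334084 - 535\right) \left(-200852\right) = \left(-4009008 - 535\right) \left(-200852\right) = \left(-4009543\right) \left(-200852\right) = 805324730636$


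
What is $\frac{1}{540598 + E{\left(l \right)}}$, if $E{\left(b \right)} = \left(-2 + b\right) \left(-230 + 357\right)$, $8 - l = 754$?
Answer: $\frac{1}{445602} \approx 2.2442 \cdot 10^{-6}$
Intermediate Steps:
$l = -746$ ($l = 8 - 754 = -746$)
$E{\left(b \right)} = -254 + 127 b$ ($E{\left(b \right)} = \left(-2 + b\right) 127 = -254 + 127 b$)
$\frac{1}{540598 + E{\left(l \right)}} = \frac{1}{540598 + \left(-254 + 127 \left(-746\right)\right)} = \frac{1}{540598 - 94996} = \frac{1}{445602}$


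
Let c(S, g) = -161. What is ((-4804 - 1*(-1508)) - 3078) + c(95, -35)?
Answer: -6535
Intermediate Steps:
((-4804 - 1*(-1508)) - 3078) + c(95, -35) = ((-4804 - 1*(-1508)) - 3078) - 161 = ((-4804 + 1508) - 3078) - 161 = (-3296 - 3078) - 161 = -6374 - 161 = -6535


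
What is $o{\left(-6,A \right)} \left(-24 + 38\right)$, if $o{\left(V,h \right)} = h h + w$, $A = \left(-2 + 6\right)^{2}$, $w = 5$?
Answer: $3654$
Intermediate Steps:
$A = 16$ ($A = 4^{2} = 16$)
$o{\left(V,h \right)} = 5 + h^{2}$ ($o{\left(V,h \right)} = h h + 5 = h^{2} + 5 = 5 + h^{2}$)
$o{\left(-6,A \right)} \left(-24 + 38\right) = \left(5 + 16^{2}\right) \left(-24 + 38\right) = \left(5 + 256\right) 14 = 261 \cdot 14 = 3654$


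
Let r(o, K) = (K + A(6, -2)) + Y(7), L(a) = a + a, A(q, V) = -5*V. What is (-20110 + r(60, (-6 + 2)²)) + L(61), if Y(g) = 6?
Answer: -19956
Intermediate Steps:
L(a) = 2*a
r(o, K) = 16 + K (r(o, K) = (K - 5*(-2)) + 6 = (K + 10) + 6 = (10 + K) + 6 = 16 + K)
(-20110 + r(60, (-6 + 2)²)) + L(61) = (-20110 + (16 + (-6 + 2)²)) + 2*61 = (-20110 + (16 + (-4)²)) + 122 = (-20110 + (16 + 16)) + 122 = (-20110 + 32) + 122 = -20078 + 122 = -19956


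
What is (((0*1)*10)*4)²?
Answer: 0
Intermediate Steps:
(((0*1)*10)*4)² = ((0*10)*4)² = (0*4)² = 0² = 0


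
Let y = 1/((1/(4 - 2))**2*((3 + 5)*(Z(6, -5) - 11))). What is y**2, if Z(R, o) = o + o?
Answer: 1/1764 ≈ 0.00056689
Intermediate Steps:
Z(R, o) = 2*o
y = -1/42 (y = 1/((1/(4 - 2))**2*((3 + 5)*(2*(-5) - 11))) = 1/((1/2)**2*(8*(-10 - 11))) = 1/((1/2)**2*(8*(-21))) = 1/((1/4)*(-168)) = 1/(-42) = -1/42 ≈ -0.023810)
y**2 = (-1/42)**2 = 1/1764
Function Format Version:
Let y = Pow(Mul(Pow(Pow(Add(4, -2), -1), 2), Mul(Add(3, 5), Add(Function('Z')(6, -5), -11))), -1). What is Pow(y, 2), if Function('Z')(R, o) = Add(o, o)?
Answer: Rational(1, 1764) ≈ 0.00056689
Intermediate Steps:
Function('Z')(R, o) = Mul(2, o)
y = Rational(-1, 42) (y = Pow(Mul(Pow(Pow(Add(4, -2), -1), 2), Mul(Add(3, 5), Add(Mul(2, -5), -11))), -1) = Pow(Mul(Pow(Pow(2, -1), 2), Mul(8, Add(-10, -11))), -1) = Pow(Mul(Pow(Rational(1, 2), 2), Mul(8, -21)), -1) = Pow(Mul(Rational(1, 4), -168), -1) = Pow(-42, -1) = Rational(-1, 42) ≈ -0.023810)
Pow(y, 2) = Pow(Rational(-1, 42), 2) = Rational(1, 1764)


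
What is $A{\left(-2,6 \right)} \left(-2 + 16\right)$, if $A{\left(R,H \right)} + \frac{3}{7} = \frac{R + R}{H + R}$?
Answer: $-20$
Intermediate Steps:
$A{\left(R,H \right)} = - \frac{3}{7} + \frac{2 R}{H + R}$ ($A{\left(R,H \right)} = - \frac{3}{7} + \frac{R + R}{H + R} = - \frac{3}{7} + \frac{2 R}{H + R}$)
$A{\left(-2,6 \right)} \left(-2 + 16\right) = \frac{\left(-3\right) 6 + 11 \left(-2\right)}{7 \left(6 - 2\right)} \left(-2 + 16\right) = \frac{-18 - 22}{7 \cdot 4} \cdot 14 = \frac{1}{7} \cdot \frac{1}{4} \left(-40\right) 14 = \left(- \frac{10}{7}\right) 14 = -20$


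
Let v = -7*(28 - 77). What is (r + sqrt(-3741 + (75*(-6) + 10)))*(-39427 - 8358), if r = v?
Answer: -16390255 - 47785*I*sqrt(4181) ≈ -1.639e+7 - 3.0898e+6*I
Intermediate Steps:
v = 343 (v = -7*(-49) = 343)
r = 343
(r + sqrt(-3741 + (75*(-6) + 10)))*(-39427 - 8358) = (343 + sqrt(-3741 + (75*(-6) + 10)))*(-39427 - 8358) = (343 + sqrt(-3741 + (-450 + 10)))*(-47785) = (343 + sqrt(-3741 - 440))*(-47785) = (343 + sqrt(-4181))*(-47785) = (343 + I*sqrt(4181))*(-47785) = -16390255 - 47785*I*sqrt(4181)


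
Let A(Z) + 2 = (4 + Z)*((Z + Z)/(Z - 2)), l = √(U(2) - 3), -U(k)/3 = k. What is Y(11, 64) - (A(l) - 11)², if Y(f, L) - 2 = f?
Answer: -1488/169 + 732*I/169 ≈ -8.8047 + 4.3314*I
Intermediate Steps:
Y(f, L) = 2 + f
U(k) = -3*k
l = 3*I (l = √(-3*2 - 3) = √(-6 - 3) = √(-9) = 3*I ≈ 3.0*I)
A(Z) = -2 + 2*Z*(4 + Z)/(-2 + Z) (A(Z) = -2 + (4 + Z)*((Z + Z)/(Z - 2)) = -2 + (4 + Z)*((2*Z)/(-2 + Z)) = -2 + (4 + Z)*(2*Z/(-2 + Z)) = -2 + 2*Z*(4 + Z)/(-2 + Z))
Y(11, 64) - (A(l) - 11)² = (2 + 11) - (2*(2 + (3*I)² + 3*(3*I))/(-2 + 3*I) - 11)² = 13 - (2*((-2 - 3*I)/13)*(2 - 9 + 9*I) - 11)² = 13 - (2*((-2 - 3*I)/13)*(-7 + 9*I) - 11)² = 13 - (2*(-7 + 9*I)*(-2 - 3*I)/13 - 11)² = 13 - (-11 + 2*(-7 + 9*I)*(-2 - 3*I)/13)²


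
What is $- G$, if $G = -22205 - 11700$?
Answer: $33905$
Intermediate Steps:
$G = -33905$ ($G = -22205 - 11700 = -33905$)
$- G = \left(-1\right) \left(-33905\right) = 33905$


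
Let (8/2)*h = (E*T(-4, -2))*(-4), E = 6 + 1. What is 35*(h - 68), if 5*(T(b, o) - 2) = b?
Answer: -2674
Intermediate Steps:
T(b, o) = 2 + b/5
E = 7
h = -42/5 (h = ((7*(2 + (1/5)*(-4)))*(-4))/4 = ((7*(2 - 4/5))*(-4))/4 = ((7*(6/5))*(-4))/4 = ((42/5)*(-4))/4 = (1/4)*(-168/5) = -42/5 ≈ -8.4000)
35*(h - 68) = 35*(-42/5 - 68) = 35*(-382/5) = -2674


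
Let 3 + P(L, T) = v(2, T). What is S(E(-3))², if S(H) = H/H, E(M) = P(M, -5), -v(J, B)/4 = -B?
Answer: 1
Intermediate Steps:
v(J, B) = 4*B (v(J, B) = -(-4)*B = 4*B)
P(L, T) = -3 + 4*T
E(M) = -23 (E(M) = -3 + 4*(-5) = -3 - 20 = -23)
S(H) = 1
S(E(-3))² = 1² = 1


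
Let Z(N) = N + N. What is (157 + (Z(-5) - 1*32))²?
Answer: 13225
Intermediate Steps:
Z(N) = 2*N
(157 + (Z(-5) - 1*32))² = (157 + (2*(-5) - 1*32))² = (157 + (-10 - 32))² = (157 - 42)² = 115² = 13225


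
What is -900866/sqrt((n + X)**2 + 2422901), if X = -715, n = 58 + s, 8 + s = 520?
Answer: -450433*sqrt(2443926)/1221963 ≈ -576.26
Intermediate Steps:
s = 512 (s = -8 + 520 = 512)
n = 570 (n = 58 + 512 = 570)
-900866/sqrt((n + X)**2 + 2422901) = -900866/sqrt((570 - 715)**2 + 2422901) = -900866/sqrt((-145)**2 + 2422901) = -900866/sqrt(21025 + 2422901) = -900866*sqrt(2443926)/2443926 = -450433*sqrt(2443926)/1221963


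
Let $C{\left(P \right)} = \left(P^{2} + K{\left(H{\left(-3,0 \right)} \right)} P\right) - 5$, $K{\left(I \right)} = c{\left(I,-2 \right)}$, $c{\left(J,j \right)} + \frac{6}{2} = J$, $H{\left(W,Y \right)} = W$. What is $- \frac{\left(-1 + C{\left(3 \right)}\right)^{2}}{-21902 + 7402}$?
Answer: $\frac{9}{580} \approx 0.015517$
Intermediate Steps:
$c{\left(J,j \right)} = -3 + J$
$K{\left(I \right)} = -3 + I$
$C{\left(P \right)} = -5 + P^{2} - 6 P$ ($C{\left(P \right)} = \left(P^{2} + \left(-3 - 3\right) P\right) - 5 = \left(P^{2} - 6 P\right) - 5 = -5 + P^{2} - 6 P$)
$- \frac{\left(-1 + C{\left(3 \right)}\right)^{2}}{-21902 + 7402} = - \frac{\left(-1 - \left(23 - 9\right)\right)^{2}}{-21902 + 7402} = - \frac{\left(-1 - 14\right)^{2}}{-14500} = - \frac{\left(-1\right) \left(-1 - 14\right)^{2}}{14500} = - \frac{\left(-1\right) \left(-15\right)^{2}}{14500} = - \frac{\left(-1\right) 225}{14500} = \left(-1\right) \left(- \frac{9}{580}\right) = \frac{9}{580}$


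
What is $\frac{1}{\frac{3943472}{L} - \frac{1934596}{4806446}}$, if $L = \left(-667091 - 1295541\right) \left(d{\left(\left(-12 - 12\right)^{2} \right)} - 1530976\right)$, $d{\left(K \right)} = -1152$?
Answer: $- \frac{34742787645386576}{13983937198698119} \approx -2.4845$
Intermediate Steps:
$L = 3007003440896$ ($L = \left(-667091 - 1295541\right) \left(-1152 - 1530976\right) = \left(-1962632\right) \left(-1532128\right) = 3007003440896$)
$\frac{1}{\frac{3943472}{L} - \frac{1934596}{4806446}} = \frac{1}{\frac{3943472}{3007003440896} - \frac{1934596}{4806446}} = \frac{1}{3943472 \cdot \frac{1}{3007003440896} - \frac{967298}{2403223}} = \frac{1}{\frac{18959}{14456747312} - \frac{967298}{2403223}} = \frac{1}{- \frac{13983937198698119}{34742787645386576}} = - \frac{34742787645386576}{13983937198698119}$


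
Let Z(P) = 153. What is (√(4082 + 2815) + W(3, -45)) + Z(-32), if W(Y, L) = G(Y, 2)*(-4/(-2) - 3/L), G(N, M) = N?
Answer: 796/5 + 11*√57 ≈ 242.25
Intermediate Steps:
W(Y, L) = Y*(2 - 3/L) (W(Y, L) = Y*(-4/(-2) - 3/L) = Y*(-4*(-½) - 3/L) = Y*(2 - 3/L))
(√(4082 + 2815) + W(3, -45)) + Z(-32) = (√(4082 + 2815) + 3*(-3 + 2*(-45))/(-45)) + 153 = (√6897 + 3*(-1/45)*(-3 - 90)) + 153 = (11*√57 + 3*(-1/45)*(-93)) + 153 = (11*√57 + 31/5) + 153 = (31/5 + 11*√57) + 153 = 796/5 + 11*√57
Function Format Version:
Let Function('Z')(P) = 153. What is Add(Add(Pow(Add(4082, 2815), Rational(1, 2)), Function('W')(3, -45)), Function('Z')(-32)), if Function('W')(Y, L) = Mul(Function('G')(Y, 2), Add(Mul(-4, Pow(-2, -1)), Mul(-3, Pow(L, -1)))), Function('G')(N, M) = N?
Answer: Add(Rational(796, 5), Mul(11, Pow(57, Rational(1, 2)))) ≈ 242.25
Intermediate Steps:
Function('W')(Y, L) = Mul(Y, Add(2, Mul(-3, Pow(L, -1)))) (Function('W')(Y, L) = Mul(Y, Add(Mul(-4, Pow(-2, -1)), Mul(-3, Pow(L, -1)))) = Mul(Y, Add(Mul(-4, Rational(-1, 2)), Mul(-3, Pow(L, -1)))) = Mul(Y, Add(2, Mul(-3, Pow(L, -1)))))
Add(Add(Pow(Add(4082, 2815), Rational(1, 2)), Function('W')(3, -45)), Function('Z')(-32)) = Add(Add(Pow(Add(4082, 2815), Rational(1, 2)), Mul(3, Pow(-45, -1), Add(-3, Mul(2, -45)))), 153) = Add(Add(Pow(6897, Rational(1, 2)), Mul(3, Rational(-1, 45), Add(-3, -90))), 153) = Add(Add(Mul(11, Pow(57, Rational(1, 2))), Mul(3, Rational(-1, 45), -93)), 153) = Add(Add(Mul(11, Pow(57, Rational(1, 2))), Rational(31, 5)), 153) = Add(Add(Rational(31, 5), Mul(11, Pow(57, Rational(1, 2)))), 153) = Add(Rational(796, 5), Mul(11, Pow(57, Rational(1, 2))))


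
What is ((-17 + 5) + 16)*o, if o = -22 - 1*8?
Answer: -120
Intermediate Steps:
o = -30 (o = -22 - 8 = -30)
((-17 + 5) + 16)*o = ((-17 + 5) + 16)*(-30) = (-12 + 16)*(-30) = 4*(-30) = -120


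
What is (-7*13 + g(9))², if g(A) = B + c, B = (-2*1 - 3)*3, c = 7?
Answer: 9801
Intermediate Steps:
B = -15 (B = (-2 - 3)*3 = -5*3 = -15)
g(A) = -8 (g(A) = -15 + 7 = -8)
(-7*13 + g(9))² = (-7*13 - 8)² = (-91 - 8)² = (-99)² = 9801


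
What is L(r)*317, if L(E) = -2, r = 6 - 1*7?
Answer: -634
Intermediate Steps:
r = -1 (r = 6 - 7 = -1)
L(r)*317 = -2*317 = -634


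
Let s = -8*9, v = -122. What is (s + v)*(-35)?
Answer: 6790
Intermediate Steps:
s = -72
(s + v)*(-35) = (-72 - 122)*(-35) = -194*(-35) = 6790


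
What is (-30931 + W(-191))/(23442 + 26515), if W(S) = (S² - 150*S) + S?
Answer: 34009/49957 ≈ 0.68077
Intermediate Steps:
W(S) = S² - 149*S
(-30931 + W(-191))/(23442 + 26515) = (-30931 - 191*(-149 - 191))/(23442 + 26515) = (-30931 - 191*(-340))/49957 = (-30931 + 64940)*(1/49957) = 34009*(1/49957) = 34009/49957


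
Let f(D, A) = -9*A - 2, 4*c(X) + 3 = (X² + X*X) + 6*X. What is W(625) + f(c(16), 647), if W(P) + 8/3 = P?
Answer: -15608/3 ≈ -5202.7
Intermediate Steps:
c(X) = -¾ + X²/2 + 3*X/2 (c(X) = -¾ + ((X² + X*X) + 6*X)/4 = -¾ + ((X² + X²) + 6*X)/4 = -¾ + (2*X² + 6*X)/4 = -¾ + (X²/2 + 3*X/2) = -¾ + X²/2 + 3*X/2)
W(P) = -8/3 + P
f(D, A) = -2 - 9*A
W(625) + f(c(16), 647) = (-8/3 + 625) + (-2 - 9*647) = 1867/3 + (-2 - 5823) = 1867/3 - 5825 = -15608/3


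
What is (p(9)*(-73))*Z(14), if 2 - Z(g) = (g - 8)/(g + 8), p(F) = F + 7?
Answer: -22192/11 ≈ -2017.5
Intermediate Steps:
p(F) = 7 + F
Z(g) = 2 - (-8 + g)/(8 + g) (Z(g) = 2 - (g - 8)/(g + 8) = 2 - (-8 + g)/(8 + g))
(p(9)*(-73))*Z(14) = ((7 + 9)*(-73))*((24 + 14)/(8 + 14)) = (16*(-73))*(38/22) = -584*38/11 = -1168*19/11 = -22192/11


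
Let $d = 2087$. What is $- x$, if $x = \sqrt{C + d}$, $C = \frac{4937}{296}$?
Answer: $- \frac{\sqrt{46078986}}{148} \approx -45.866$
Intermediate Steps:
$C = \frac{4937}{296}$ ($C = 4937 \cdot \frac{1}{296} = \frac{4937}{296} \approx 16.679$)
$x = \frac{\sqrt{46078986}}{148}$ ($x = \sqrt{\frac{4937}{296} + 2087} = \sqrt{\frac{622689}{296}} = \frac{\sqrt{46078986}}{148} \approx 45.866$)
$- x = - \frac{\sqrt{46078986}}{148}$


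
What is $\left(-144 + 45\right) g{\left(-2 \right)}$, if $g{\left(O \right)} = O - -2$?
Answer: $0$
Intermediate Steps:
$g{\left(O \right)} = 2 + O$ ($g{\left(O \right)} = O + 2 = 2 + O$)
$\left(-144 + 45\right) g{\left(-2 \right)} = \left(-144 + 45\right) \left(2 - 2\right) = \left(-99\right) 0 = 0$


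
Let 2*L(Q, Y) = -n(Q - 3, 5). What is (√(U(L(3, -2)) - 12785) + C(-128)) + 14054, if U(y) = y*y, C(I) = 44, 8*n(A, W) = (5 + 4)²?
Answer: 14098 + I*√3266399/16 ≈ 14098.0 + 112.96*I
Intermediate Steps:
n(A, W) = 81/8 (n(A, W) = (5 + 4)²/8 = (⅛)*9² = (⅛)*81 = 81/8)
L(Q, Y) = -81/16 (L(Q, Y) = (-1*81/8)/2 = (½)*(-81/8) = -81/16)
U(y) = y²
(√(U(L(3, -2)) - 12785) + C(-128)) + 14054 = (√((-81/16)² - 12785) + 44) + 14054 = (√(6561/256 - 12785) + 44) + 14054 = (√(-3266399/256) + 44) + 14054 = (I*√3266399/16 + 44) + 14054 = (44 + I*√3266399/16) + 14054 = 14098 + I*√3266399/16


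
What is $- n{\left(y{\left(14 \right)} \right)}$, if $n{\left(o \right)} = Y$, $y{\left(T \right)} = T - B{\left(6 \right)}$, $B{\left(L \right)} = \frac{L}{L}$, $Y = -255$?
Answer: $255$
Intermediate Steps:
$B{\left(L \right)} = 1$
$y{\left(T \right)} = -1 + T$ ($y{\left(T \right)} = T - 1 = -1 + T$)
$n{\left(o \right)} = -255$
$- n{\left(y{\left(14 \right)} \right)} = \left(-1\right) \left(-255\right) = 255$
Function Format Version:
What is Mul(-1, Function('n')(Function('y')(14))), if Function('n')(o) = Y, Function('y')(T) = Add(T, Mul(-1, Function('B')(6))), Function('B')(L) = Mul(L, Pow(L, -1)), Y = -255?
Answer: 255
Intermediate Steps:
Function('B')(L) = 1
Function('y')(T) = Add(-1, T) (Function('y')(T) = Add(T, Mul(-1, 1)) = Add(T, -1) = Add(-1, T))
Function('n')(o) = -255
Mul(-1, Function('n')(Function('y')(14))) = Mul(-1, -255) = 255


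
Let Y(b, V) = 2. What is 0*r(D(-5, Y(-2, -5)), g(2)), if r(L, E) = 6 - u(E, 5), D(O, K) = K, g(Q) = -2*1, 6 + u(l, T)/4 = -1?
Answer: 0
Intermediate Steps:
u(l, T) = -28 (u(l, T) = -24 + 4*(-1) = -24 - 4 = -28)
g(Q) = -2
r(L, E) = 34 (r(L, E) = 6 - 1*(-28) = 6 + 28 = 34)
0*r(D(-5, Y(-2, -5)), g(2)) = 0*34 = 0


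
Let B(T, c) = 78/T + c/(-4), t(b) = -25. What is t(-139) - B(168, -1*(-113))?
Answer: 39/14 ≈ 2.7857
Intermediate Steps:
B(T, c) = 78/T - c/4 (B(T, c) = 78/T + c*(-¼) = 78/T - c/4)
t(-139) - B(168, -1*(-113)) = -25 - (78/168 - (-1)*(-113)/4) = -25 - (78*(1/168) - ¼*113) = -25 - (13/28 - 113/4) = -25 - 1*(-389/14) = -25 + 389/14 = 39/14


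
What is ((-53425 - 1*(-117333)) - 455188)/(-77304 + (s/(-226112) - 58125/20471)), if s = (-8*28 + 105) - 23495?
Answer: 905566449441280/178916339921207 ≈ 5.0614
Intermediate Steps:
s = -23614 (s = (-224 + 105) - 23495 = -119 - 23495 = -23614)
((-53425 - 1*(-117333)) - 455188)/(-77304 + (s/(-226112) - 58125/20471)) = ((-53425 - 1*(-117333)) - 455188)/(-77304 + (-23614/(-226112) - 58125/20471)) = ((-53425 + 117333) - 455188)/(-77304 + (-23614*(-1/226112) - 58125*1/20471)) = (63908 - 455188)/(-77304 + (11807/113056 - 58125/20471)) = -391280/(-77304 - 6329678903/2314369376) = -391280/(-178916339921207/2314369376) = -391280*(-2314369376/178916339921207) = 905566449441280/178916339921207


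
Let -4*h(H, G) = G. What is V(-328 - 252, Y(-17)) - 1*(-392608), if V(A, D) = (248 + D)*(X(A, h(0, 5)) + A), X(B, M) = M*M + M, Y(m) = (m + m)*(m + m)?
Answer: -1685093/4 ≈ -4.2127e+5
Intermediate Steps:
h(H, G) = -G/4
Y(m) = 4*m² (Y(m) = (2*m)*(2*m) = 4*m²)
X(B, M) = M + M² (X(B, M) = M² + M = M + M²)
V(A, D) = (248 + D)*(5/16 + A) (V(A, D) = (248 + D)*((-¼*5)*(1 - ¼*5) + A) = (248 + D)*(-5*(1 - 5/4)/4 + A) = (248 + D)*(-5/4*(-¼) + A) = (248 + D)*(5/16 + A))
V(-328 - 252, Y(-17)) - 1*(-392608) = (155/2 + 248*(-328 - 252) + 5*(4*(-17)²)/16 + (-328 - 252)*(4*(-17)²)) - 1*(-392608) = (155/2 + 248*(-580) + 5*(4*289)/16 - 2320*289) + 392608 = (155/2 - 143840 + (5/16)*1156 - 580*1156) + 392608 = (155/2 - 143840 + 1445/4 - 670480) + 392608 = -3255525/4 + 392608 = -1685093/4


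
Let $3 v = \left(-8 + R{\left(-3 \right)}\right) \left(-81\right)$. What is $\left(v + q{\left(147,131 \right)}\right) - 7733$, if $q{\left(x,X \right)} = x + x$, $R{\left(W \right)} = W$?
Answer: $-7142$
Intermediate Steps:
$q{\left(x,X \right)} = 2 x$
$v = 297$ ($v = \frac{\left(-8 - 3\right) \left(-81\right)}{3} = \frac{\left(-11\right) \left(-81\right)}{3} = \frac{1}{3} \cdot 891 = 297$)
$\left(v + q{\left(147,131 \right)}\right) - 7733 = \left(297 + 2 \cdot 147\right) - 7733 = \left(297 + 294\right) - 7733 = 591 - 7733 = -7142$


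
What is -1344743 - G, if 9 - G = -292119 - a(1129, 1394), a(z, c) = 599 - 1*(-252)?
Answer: -1637722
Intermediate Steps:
a(z, c) = 851 (a(z, c) = 599 + 252 = 851)
G = 292979 (G = 9 - (-292119 - 1*851) = 9 - (-292119 - 851) = 9 - 1*(-292970) = 9 + 292970 = 292979)
-1344743 - G = -1344743 - 1*292979 = -1344743 - 292979 = -1637722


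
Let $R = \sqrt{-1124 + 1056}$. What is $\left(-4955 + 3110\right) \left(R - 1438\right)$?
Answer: $2653110 - 3690 i \sqrt{17} \approx 2.6531 \cdot 10^{6} - 15214.0 i$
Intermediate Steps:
$R = 2 i \sqrt{17}$ ($R = \sqrt{-68} = 2 i \sqrt{17} \approx 8.2462 i$)
$\left(-4955 + 3110\right) \left(R - 1438\right) = \left(-4955 + 3110\right) \left(2 i \sqrt{17} - 1438\right) = - 1845 \left(-1438 + 2 i \sqrt{17}\right) = 2653110 - 3690 i \sqrt{17}$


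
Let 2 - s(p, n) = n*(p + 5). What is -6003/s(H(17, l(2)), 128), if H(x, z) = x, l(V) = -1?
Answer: 2001/938 ≈ 2.1333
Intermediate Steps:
s(p, n) = 2 - n*(5 + p) (s(p, n) = 2 - n*(p + 5) = 2 - n*(5 + p))
-6003/s(H(17, l(2)), 128) = -6003/(2 - 5*128 - 1*128*17) = -6003/(2 - 640 - 2176) = -6003/(-2814) = -6003*(-1/2814) = 2001/938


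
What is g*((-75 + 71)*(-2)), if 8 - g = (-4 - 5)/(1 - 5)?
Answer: 46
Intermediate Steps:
g = 23/4 (g = 8 - (-4 - 5)/(1 - 5) = 8 - (-9)/(-4) = 8 - (-9)*(-1)/4 = 8 - 1*9/4 = 8 - 9/4 = 23/4 ≈ 5.7500)
g*((-75 + 71)*(-2)) = 23*((-75 + 71)*(-2))/4 = 23*(-4*(-2))/4 = (23/4)*8 = 46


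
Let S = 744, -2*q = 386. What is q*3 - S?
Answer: -1323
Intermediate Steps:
q = -193 (q = -½*386 = -193)
q*3 - S = -193*3 - 1*744 = -579 - 744 = -1323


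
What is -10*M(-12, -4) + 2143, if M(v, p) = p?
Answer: 2183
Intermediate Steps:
-10*M(-12, -4) + 2143 = -10*(-4) + 2143 = 40 + 2143 = 2183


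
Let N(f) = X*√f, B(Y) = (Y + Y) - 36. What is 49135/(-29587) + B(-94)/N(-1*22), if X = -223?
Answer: -49135/29587 - 112*I*√22/2453 ≈ -1.6607 - 0.21416*I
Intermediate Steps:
B(Y) = -36 + 2*Y (B(Y) = 2*Y - 36 = -36 + 2*Y)
N(f) = -223*√f
49135/(-29587) + B(-94)/N(-1*22) = 49135/(-29587) + (-36 + 2*(-94))/((-223*I*√22)) = 49135*(-1/29587) + (-36 - 188)/((-223*I*√22)) = -49135/29587 - 224*I*√22/4906 = -49135/29587 - 112*I*√22/2453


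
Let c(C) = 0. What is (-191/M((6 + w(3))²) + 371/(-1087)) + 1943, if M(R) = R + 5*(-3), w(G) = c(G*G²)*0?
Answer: 44137453/22827 ≈ 1933.6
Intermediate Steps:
w(G) = 0 (w(G) = 0*0 = 0)
M(R) = -15 + R (M(R) = R - 15 = -15 + R)
(-191/M((6 + w(3))²) + 371/(-1087)) + 1943 = (-191/(-15 + (6 + 0)²) + 371/(-1087)) + 1943 = (-191/(-15 + 6²) + 371*(-1/1087)) + 1943 = (-191/(-15 + 36) - 371/1087) + 1943 = (-191/21 - 371/1087) + 1943 = -215408/22827 + 1943 = 44137453/22827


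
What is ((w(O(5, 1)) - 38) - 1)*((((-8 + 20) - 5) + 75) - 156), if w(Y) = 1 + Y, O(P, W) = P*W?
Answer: 2442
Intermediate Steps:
((w(O(5, 1)) - 38) - 1)*((((-8 + 20) - 5) + 75) - 156) = (((1 + 5*1) - 38) - 1)*((((-8 + 20) - 5) + 75) - 156) = (((1 + 5) - 38) - 1)*(((12 - 5) + 75) - 156) = ((6 - 38) - 1)*((7 + 75) - 156) = (-32 - 1)*(82 - 156) = -33*(-74) = 2442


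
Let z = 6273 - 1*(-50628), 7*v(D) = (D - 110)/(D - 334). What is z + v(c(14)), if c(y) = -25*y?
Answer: 68110612/1197 ≈ 56901.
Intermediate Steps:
v(D) = (-110 + D)/(7*(-334 + D)) (v(D) = ((D - 110)/(D - 334))/7 = ((-110 + D)/(-334 + D))/7 = (-110 + D)/(7*(-334 + D)))
z = 56901 (z = 6273 + 50628 = 56901)
z + v(c(14)) = 56901 + (-110 - 25*14)/(7*(-334 - 25*14)) = 56901 + (-110 - 350)/(7*(-334 - 350)) = 56901 + (1/7)*(-460)/(-684) = 56901 + (1/7)*(-1/684)*(-460) = 56901 + 115/1197 = 68110612/1197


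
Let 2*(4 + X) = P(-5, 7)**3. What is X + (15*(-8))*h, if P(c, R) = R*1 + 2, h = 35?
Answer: -7679/2 ≈ -3839.5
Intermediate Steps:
P(c, R) = 2 + R (P(c, R) = R + 2 = 2 + R)
X = 721/2 (X = -4 + (2 + 7)**3/2 = -4 + (1/2)*9**3 = -4 + (1/2)*729 = -4 + 729/2 = 721/2 ≈ 360.50)
X + (15*(-8))*h = 721/2 + (15*(-8))*35 = 721/2 - 120*35 = 721/2 - 4200 = -7679/2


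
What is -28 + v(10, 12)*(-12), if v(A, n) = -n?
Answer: 116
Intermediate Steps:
-28 + v(10, 12)*(-12) = -28 - 1*12*(-12) = -28 - 12*(-12) = -28 + 144 = 116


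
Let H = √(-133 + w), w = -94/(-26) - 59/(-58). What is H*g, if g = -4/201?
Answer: -2*I*√72978906/75777 ≈ -0.22547*I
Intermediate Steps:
w = 3493/754 (w = -94*(-1/26) - 59*(-1/58) = 47/13 + 59/58 = 3493/754 ≈ 4.6326)
H = I*√72978906/754 (H = √(-133 + 3493/754) = √(-96789/754) = I*√72978906/754 ≈ 11.33*I)
g = -4/201 (g = -4*1/201 = -4/201 ≈ -0.019901)
H*g = (I*√72978906/754)*(-4/201) = -2*I*√72978906/75777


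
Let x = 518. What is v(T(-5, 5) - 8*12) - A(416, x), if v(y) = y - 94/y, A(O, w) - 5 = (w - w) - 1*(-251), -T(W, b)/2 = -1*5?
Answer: -14659/43 ≈ -340.91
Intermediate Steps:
T(W, b) = 10 (T(W, b) = -(-2)*5 = -2*(-5) = 10)
A(O, w) = 256 (A(O, w) = 5 + ((w - w) - 1*(-251)) = 5 + (0 + 251) = 5 + 251 = 256)
v(T(-5, 5) - 8*12) - A(416, x) = ((10 - 8*12) - 94/(10 - 8*12)) - 1*256 = ((10 - 96) - 94/(10 - 96)) - 256 = (-86 - 94/(-86)) - 256 = (-86 - 94*(-1/86)) - 256 = (-86 + 47/43) - 256 = -3651/43 - 256 = -14659/43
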